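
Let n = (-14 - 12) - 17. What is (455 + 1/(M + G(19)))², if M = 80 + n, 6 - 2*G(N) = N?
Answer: 770451049/3721 ≈ 2.0705e+5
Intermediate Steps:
n = -43 (n = -26 - 17 = -43)
G(N) = 3 - N/2
M = 37 (M = 80 - 43 = 37)
(455 + 1/(M + G(19)))² = (455 + 1/(37 + (3 - ½*19)))² = (455 + 1/(37 + (3 - 19/2)))² = (455 + 1/(37 - 13/2))² = (455 + 1/(61/2))² = (455 + 2/61)² = (27757/61)² = 770451049/3721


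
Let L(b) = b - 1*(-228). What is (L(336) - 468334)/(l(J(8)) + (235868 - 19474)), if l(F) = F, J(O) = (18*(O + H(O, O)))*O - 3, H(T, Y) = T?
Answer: -93554/43739 ≈ -2.1389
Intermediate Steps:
J(O) = -3 + 36*O**2 (J(O) = (18*(O + O))*O - 3 = (18*(2*O))*O - 3 = (36*O)*O - 3 = 36*O**2 - 3 = -3 + 36*O**2)
L(b) = 228 + b (L(b) = b + 228 = 228 + b)
(L(336) - 468334)/(l(J(8)) + (235868 - 19474)) = ((228 + 336) - 468334)/((-3 + 36*8**2) + (235868 - 19474)) = (564 - 468334)/((-3 + 36*64) + 216394) = -467770/((-3 + 2304) + 216394) = -467770/(2301 + 216394) = -467770/218695 = -467770*1/218695 = -93554/43739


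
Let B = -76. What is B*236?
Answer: -17936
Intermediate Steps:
B*236 = -76*236 = -17936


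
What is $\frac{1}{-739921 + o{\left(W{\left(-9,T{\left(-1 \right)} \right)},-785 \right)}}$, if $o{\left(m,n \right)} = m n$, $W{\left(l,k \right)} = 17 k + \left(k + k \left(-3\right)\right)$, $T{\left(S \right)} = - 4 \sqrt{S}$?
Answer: $- \frac{739921}{549701496241} - \frac{47100 i}{549701496241} \approx -1.346 \cdot 10^{-6} - 8.5683 \cdot 10^{-8} i$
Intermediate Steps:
$W{\left(l,k \right)} = 15 k$ ($W{\left(l,k \right)} = 17 k + \left(k - 3 k\right) = 17 k - 2 k = 15 k$)
$\frac{1}{-739921 + o{\left(W{\left(-9,T{\left(-1 \right)} \right)},-785 \right)}} = \frac{1}{-739921 + 15 \left(- 4 \sqrt{-1}\right) \left(-785\right)} = \frac{1}{-739921 + 15 \left(- 4 i\right) \left(-785\right)} = \frac{1}{-739921 + - 60 i \left(-785\right)} = \frac{1}{-739921 + 47100 i} = \frac{-739921 - 47100 i}{549701496241}$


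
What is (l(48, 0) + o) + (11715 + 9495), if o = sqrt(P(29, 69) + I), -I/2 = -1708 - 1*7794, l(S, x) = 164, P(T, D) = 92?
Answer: 21374 + 2*sqrt(4774) ≈ 21512.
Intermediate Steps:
I = 19004 (I = -2*(-1708 - 1*7794) = -2*(-1708 - 7794) = -2*(-9502) = 19004)
o = 2*sqrt(4774) (o = sqrt(92 + 19004) = sqrt(19096) = 2*sqrt(4774) ≈ 138.19)
(l(48, 0) + o) + (11715 + 9495) = (164 + 2*sqrt(4774)) + (11715 + 9495) = (164 + 2*sqrt(4774)) + 21210 = 21374 + 2*sqrt(4774)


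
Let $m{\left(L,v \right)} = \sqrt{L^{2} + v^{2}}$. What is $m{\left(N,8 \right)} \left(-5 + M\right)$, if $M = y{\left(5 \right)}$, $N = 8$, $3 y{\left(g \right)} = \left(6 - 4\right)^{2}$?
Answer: $- \frac{88 \sqrt{2}}{3} \approx -41.484$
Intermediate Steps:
$y{\left(g \right)} = \frac{4}{3}$ ($y{\left(g \right)} = \frac{\left(6 - 4\right)^{2}}{3} = \frac{2^{2}}{3} = \frac{1}{3} \cdot 4 = \frac{4}{3}$)
$M = \frac{4}{3} \approx 1.3333$
$m{\left(N,8 \right)} \left(-5 + M\right) = \sqrt{8^{2} + 8^{2}} \left(-5 + \frac{4}{3}\right) = \sqrt{64 + 64} \left(- \frac{11}{3}\right) = \sqrt{128} \left(- \frac{11}{3}\right) = 8 \sqrt{2} \left(- \frac{11}{3}\right) = - \frac{88 \sqrt{2}}{3}$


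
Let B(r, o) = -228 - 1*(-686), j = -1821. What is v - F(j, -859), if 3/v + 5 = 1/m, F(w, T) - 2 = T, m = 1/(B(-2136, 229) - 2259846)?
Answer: 645433266/753131 ≈ 857.00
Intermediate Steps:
B(r, o) = 458 (B(r, o) = -228 + 686 = 458)
m = -1/2259388 (m = 1/(458 - 2259846) = 1/(-2259388) = -1/2259388 ≈ -4.4260e-7)
F(w, T) = 2 + T
v = -1/753131 (v = 3/(-5 + 1/(-1/2259388)) = 3/(-5 - 2259388) = 3/(-2259393) = 3*(-1/2259393) = -1/753131 ≈ -1.3278e-6)
v - F(j, -859) = -1/753131 - (2 - 859) = -1/753131 - 1*(-857) = -1/753131 + 857 = 645433266/753131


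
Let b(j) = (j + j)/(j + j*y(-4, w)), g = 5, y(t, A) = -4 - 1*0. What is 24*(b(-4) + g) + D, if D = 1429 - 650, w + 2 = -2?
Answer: 883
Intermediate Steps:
w = -4 (w = -2 - 2 = -4)
y(t, A) = -4 (y(t, A) = -4 + 0 = -4)
D = 779
b(j) = -⅔ (b(j) = (j + j)/(j + j*(-4)) = (2*j)/(j - 4*j) = (2*j)/((-3*j)) = (2*j)*(-1/(3*j)) = -⅔)
24*(b(-4) + g) + D = 24*(-⅔ + 5) + 779 = 24*(13/3) + 779 = 104 + 779 = 883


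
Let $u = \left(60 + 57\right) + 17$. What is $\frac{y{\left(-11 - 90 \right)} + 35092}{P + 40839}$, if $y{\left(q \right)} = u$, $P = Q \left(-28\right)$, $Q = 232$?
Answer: $\frac{35226}{34343} \approx 1.0257$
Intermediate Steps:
$P = -6496$ ($P = 232 \left(-28\right) = -6496$)
$u = 134$ ($u = 117 + 17 = 134$)
$y{\left(q \right)} = 134$
$\frac{y{\left(-11 - 90 \right)} + 35092}{P + 40839} = \frac{134 + 35092}{-6496 + 40839} = \frac{35226}{34343}$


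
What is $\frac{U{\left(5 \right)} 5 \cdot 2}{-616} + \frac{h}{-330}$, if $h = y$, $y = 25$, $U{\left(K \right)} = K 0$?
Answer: $- \frac{5}{66} \approx -0.075758$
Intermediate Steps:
$U{\left(K \right)} = 0$
$h = 25$
$\frac{U{\left(5 \right)} 5 \cdot 2}{-616} + \frac{h}{-330} = \frac{0 \cdot 5 \cdot 2}{-616} + \frac{25}{-330} = 0 \cdot 2 \left(- \frac{1}{616}\right) + 25 \left(- \frac{1}{330}\right) = 0 \left(- \frac{1}{616}\right) - \frac{5}{66} = 0 - \frac{5}{66} = - \frac{5}{66}$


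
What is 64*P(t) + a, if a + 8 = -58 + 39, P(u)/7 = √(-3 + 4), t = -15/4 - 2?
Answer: 421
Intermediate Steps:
t = -23/4 (t = -15/4 - 2 = -23/4 ≈ -5.7500)
P(u) = 7 (P(u) = 7*√(-3 + 4) = 7*√1 = 7*1 = 7)
a = -27 (a = -8 + (-58 + 39) = -8 - 19 = -27)
64*P(t) + a = 64*7 - 27 = 448 - 27 = 421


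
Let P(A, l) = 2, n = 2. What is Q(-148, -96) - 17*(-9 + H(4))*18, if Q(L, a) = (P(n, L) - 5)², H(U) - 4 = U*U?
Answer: -3357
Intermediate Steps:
H(U) = 4 + U² (H(U) = 4 + U*U = 4 + U²)
Q(L, a) = 9 (Q(L, a) = (2 - 5)² = (-3)² = 9)
Q(-148, -96) - 17*(-9 + H(4))*18 = 9 - 17*(-9 + (4 + 4²))*18 = 9 - 17*(-9 + (4 + 16))*18 = 9 - 17*(-9 + 20)*18 = 9 - 17*11*18 = 9 - 187*18 = 9 - 1*3366 = 9 - 3366 = -3357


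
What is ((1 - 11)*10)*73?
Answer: -7300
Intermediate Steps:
((1 - 11)*10)*73 = -10*10*73 = -100*73 = -7300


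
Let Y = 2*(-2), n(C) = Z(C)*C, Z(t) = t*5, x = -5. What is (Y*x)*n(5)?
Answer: 2500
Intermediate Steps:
Z(t) = 5*t
n(C) = 5*C² (n(C) = (5*C)*C = 5*C²)
Y = -4
(Y*x)*n(5) = (-4*(-5))*(5*5²) = 20*(5*25) = 20*125 = 2500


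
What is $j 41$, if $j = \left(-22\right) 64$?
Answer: $-57728$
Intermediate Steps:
$j = -1408$
$j 41 = \left(-1408\right) 41 = -57728$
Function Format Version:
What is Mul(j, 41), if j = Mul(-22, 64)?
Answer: -57728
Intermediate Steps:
j = -1408
Mul(j, 41) = Mul(-1408, 41) = -57728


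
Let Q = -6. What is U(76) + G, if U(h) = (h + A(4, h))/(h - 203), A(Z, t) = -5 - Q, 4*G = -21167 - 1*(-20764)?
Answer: -51489/508 ≈ -101.36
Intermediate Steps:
G = -403/4 (G = (-21167 - 1*(-20764))/4 = (-21167 + 20764)/4 = (¼)*(-403) = -403/4 ≈ -100.75)
A(Z, t) = 1 (A(Z, t) = -5 - 1*(-6) = -5 + 6 = 1)
U(h) = (1 + h)/(-203 + h) (U(h) = (h + 1)/(h - 203) = (1 + h)/(-203 + h))
U(76) + G = (1 + 76)/(-203 + 76) - 403/4 = 77/(-127) - 403/4 = -1/127*77 - 403/4 = -77/127 - 403/4 = -51489/508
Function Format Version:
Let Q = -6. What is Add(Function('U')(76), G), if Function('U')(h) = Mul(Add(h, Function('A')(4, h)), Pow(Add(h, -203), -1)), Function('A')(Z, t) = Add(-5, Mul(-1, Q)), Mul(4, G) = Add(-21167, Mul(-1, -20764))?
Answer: Rational(-51489, 508) ≈ -101.36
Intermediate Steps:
G = Rational(-403, 4) (G = Mul(Rational(1, 4), Add(-21167, Mul(-1, -20764))) = Mul(Rational(1, 4), Add(-21167, 20764)) = Mul(Rational(1, 4), -403) = Rational(-403, 4) ≈ -100.75)
Function('A')(Z, t) = 1 (Function('A')(Z, t) = Add(-5, Mul(-1, -6)) = Add(-5, 6) = 1)
Function('U')(h) = Mul(Pow(Add(-203, h), -1), Add(1, h)) (Function('U')(h) = Mul(Add(h, 1), Pow(Add(h, -203), -1)) = Mul(Add(1, h), Pow(Add(-203, h), -1)) = Mul(Pow(Add(-203, h), -1), Add(1, h)))
Add(Function('U')(76), G) = Add(Mul(Pow(Add(-203, 76), -1), Add(1, 76)), Rational(-403, 4)) = Add(Mul(Pow(-127, -1), 77), Rational(-403, 4)) = Add(Mul(Rational(-1, 127), 77), Rational(-403, 4)) = Add(Rational(-77, 127), Rational(-403, 4)) = Rational(-51489, 508)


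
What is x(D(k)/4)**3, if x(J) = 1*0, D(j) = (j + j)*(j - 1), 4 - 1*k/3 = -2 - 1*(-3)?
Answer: 0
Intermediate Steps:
k = 9 (k = 12 - 3*(-2 - 1*(-3)) = 12 - 3*(-2 + 3) = 12 - 3*1 = 12 - 3 = 9)
D(j) = 2*j*(-1 + j) (D(j) = (2*j)*(-1 + j) = 2*j*(-1 + j))
x(J) = 0
x(D(k)/4)**3 = 0**3 = 0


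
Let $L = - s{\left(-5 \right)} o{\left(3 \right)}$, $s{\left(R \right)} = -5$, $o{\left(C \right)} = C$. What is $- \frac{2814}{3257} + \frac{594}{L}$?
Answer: $\frac{630816}{16285} \approx 38.736$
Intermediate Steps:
$L = 15$ ($L = \left(-1\right) \left(-5\right) 3 = 5 \cdot 3 = 15$)
$- \frac{2814}{3257} + \frac{594}{L} = - \frac{2814}{3257} + \frac{594}{15} = \left(-2814\right) \frac{1}{3257} + 594 \cdot \frac{1}{15} = - \frac{2814}{3257} + \frac{198}{5} = \frac{630816}{16285}$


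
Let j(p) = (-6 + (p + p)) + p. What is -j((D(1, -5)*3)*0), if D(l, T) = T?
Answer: 6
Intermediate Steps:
j(p) = -6 + 3*p (j(p) = (-6 + 2*p) + p = -6 + 3*p)
-j((D(1, -5)*3)*0) = -(-6 + 3*(-5*3*0)) = -(-6 + 3*(-15*0)) = -(-6 + 3*0) = -(-6 + 0) = -1*(-6) = 6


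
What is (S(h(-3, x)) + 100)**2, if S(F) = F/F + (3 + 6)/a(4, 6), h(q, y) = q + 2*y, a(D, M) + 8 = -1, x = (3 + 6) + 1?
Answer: 10000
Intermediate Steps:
x = 10 (x = 9 + 1 = 10)
a(D, M) = -9 (a(D, M) = -8 - 1 = -9)
S(F) = 0 (S(F) = F/F + (3 + 6)/(-9) = 1 + 9*(-1/9) = 1 - 1 = 0)
(S(h(-3, x)) + 100)**2 = (0 + 100)**2 = 100**2 = 10000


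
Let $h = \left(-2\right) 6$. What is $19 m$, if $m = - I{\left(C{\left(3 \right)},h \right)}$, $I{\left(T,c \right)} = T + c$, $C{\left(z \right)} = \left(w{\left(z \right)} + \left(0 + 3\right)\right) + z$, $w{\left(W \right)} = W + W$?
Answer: $0$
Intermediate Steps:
$w{\left(W \right)} = 2 W$
$h = -12$
$C{\left(z \right)} = 3 + 3 z$ ($C{\left(z \right)} = \left(2 z + \left(0 + 3\right)\right) + z = \left(2 z + 3\right) + z = \left(3 + 2 z\right) + z = 3 + 3 z$)
$m = 0$ ($m = - (\left(3 + 3 \cdot 3\right) - 12) = - (\left(3 + 9\right) - 12) = - (12 - 12) = \left(-1\right) 0 = 0$)
$19 m = 19 \cdot 0 = 0$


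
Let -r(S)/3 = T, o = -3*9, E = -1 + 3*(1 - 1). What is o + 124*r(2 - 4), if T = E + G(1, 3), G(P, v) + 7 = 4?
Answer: 1461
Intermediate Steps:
G(P, v) = -3 (G(P, v) = -7 + 4 = -3)
E = -1 (E = -1 + 3*0 = -1 + 0 = -1)
o = -27
T = -4 (T = -1 - 3 = -4)
r(S) = 12 (r(S) = -3*(-4) = 12)
o + 124*r(2 - 4) = -27 + 124*12 = -27 + 1488 = 1461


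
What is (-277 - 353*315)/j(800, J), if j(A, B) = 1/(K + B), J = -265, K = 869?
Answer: -67329088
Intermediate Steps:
j(A, B) = 1/(869 + B)
(-277 - 353*315)/j(800, J) = (-277 - 353*315)/(1/(869 - 265)) = (-277 - 111195)/(1/604) = -111472/1/604 = -111472*604 = -67329088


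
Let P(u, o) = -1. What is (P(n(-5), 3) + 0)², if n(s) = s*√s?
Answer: 1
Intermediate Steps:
n(s) = s^(3/2)
(P(n(-5), 3) + 0)² = (-1 + 0)² = (-1)² = 1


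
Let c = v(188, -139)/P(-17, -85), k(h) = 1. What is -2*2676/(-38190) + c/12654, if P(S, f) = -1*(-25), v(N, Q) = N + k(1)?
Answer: 331447/2355050 ≈ 0.14074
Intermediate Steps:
v(N, Q) = 1 + N (v(N, Q) = N + 1 = 1 + N)
P(S, f) = 25
c = 189/25 (c = (1 + 188)/25 = 189*(1/25) = 189/25 ≈ 7.5600)
-2*2676/(-38190) + c/12654 = -2*2676/(-38190) + (189/25)/12654 = -5352*(-1/38190) + (189/25)*(1/12654) = 892/6365 + 21/35150 = 331447/2355050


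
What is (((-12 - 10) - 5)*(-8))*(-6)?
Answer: -1296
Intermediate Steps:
(((-12 - 10) - 5)*(-8))*(-6) = ((-22 - 5)*(-8))*(-6) = -27*(-8)*(-6) = 216*(-6) = -1296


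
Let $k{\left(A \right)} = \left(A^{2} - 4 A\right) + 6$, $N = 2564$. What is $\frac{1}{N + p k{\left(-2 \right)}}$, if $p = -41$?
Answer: $\frac{1}{1826} \approx 0.00054764$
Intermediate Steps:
$k{\left(A \right)} = 6 + A^{2} - 4 A$
$\frac{1}{N + p k{\left(-2 \right)}} = \frac{1}{2564 - 41 \left(6 + \left(-2\right)^{2} - -8\right)} = \frac{1}{2564 - 41 \left(6 + 4 + 8\right)} = \frac{1}{2564 - 738} = \frac{1}{1826}$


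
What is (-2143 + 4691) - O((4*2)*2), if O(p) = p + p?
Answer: 2516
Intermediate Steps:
O(p) = 2*p
(-2143 + 4691) - O((4*2)*2) = (-2143 + 4691) - 2*(4*2)*2 = 2548 - 2*8*2 = 2548 - 2*16 = 2548 - 1*32 = 2548 - 32 = 2516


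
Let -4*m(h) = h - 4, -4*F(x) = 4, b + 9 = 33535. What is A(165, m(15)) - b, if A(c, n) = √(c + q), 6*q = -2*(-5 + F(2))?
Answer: -33526 + √167 ≈ -33513.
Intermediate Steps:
b = 33526 (b = -9 + 33535 = 33526)
F(x) = -1 (F(x) = -¼*4 = -1)
q = 2 (q = (-2*(-5 - 1))/6 = (-2*(-6))/6 = (⅙)*12 = 2)
m(h) = 1 - h/4 (m(h) = -(h - 4)/4 = -(-4 + h)/4 = 1 - h/4)
A(c, n) = √(2 + c) (A(c, n) = √(c + 2) = √(2 + c))
A(165, m(15)) - b = √(2 + 165) - 1*33526 = √167 - 33526 = -33526 + √167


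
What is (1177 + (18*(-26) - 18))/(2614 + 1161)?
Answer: 691/3775 ≈ 0.18305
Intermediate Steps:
(1177 + (18*(-26) - 18))/(2614 + 1161) = (1177 + (-468 - 18))/3775 = (1177 - 486)*(1/3775) = 691*(1/3775) = 691/3775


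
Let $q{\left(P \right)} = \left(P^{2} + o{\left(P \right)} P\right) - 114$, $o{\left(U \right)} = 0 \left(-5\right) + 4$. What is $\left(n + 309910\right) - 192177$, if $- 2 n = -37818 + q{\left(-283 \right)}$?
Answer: $\frac{194441}{2} \approx 97221.0$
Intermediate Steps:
$o{\left(U \right)} = 4$ ($o{\left(U \right)} = 0 + 4 = 4$)
$q{\left(P \right)} = -114 + P^{2} + 4 P$ ($q{\left(P \right)} = \left(P^{2} + 4 P\right) - 114 = -114 + P^{2} + 4 P$)
$n = - \frac{41025}{2}$ ($n = - \frac{-37818 + \left(-114 + \left(-283\right)^{2} + 4 \left(-283\right)\right)}{2} = - \frac{-37818 - -78843}{2} = - \frac{-37818 + 78843}{2} = \left(- \frac{1}{2}\right) 41025 = - \frac{41025}{2} \approx -20513.0$)
$\left(n + 309910\right) - 192177 = \left(- \frac{41025}{2} + 309910\right) - 192177 = \frac{578795}{2} - 192177 = \frac{194441}{2}$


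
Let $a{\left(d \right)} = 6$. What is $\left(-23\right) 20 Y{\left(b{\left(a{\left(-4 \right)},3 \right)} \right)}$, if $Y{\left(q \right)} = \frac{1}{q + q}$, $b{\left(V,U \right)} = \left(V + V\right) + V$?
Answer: $- \frac{115}{9} \approx -12.778$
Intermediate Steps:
$b{\left(V,U \right)} = 3 V$ ($b{\left(V,U \right)} = 2 V + V = 3 V$)
$Y{\left(q \right)} = \frac{1}{2 q}$
$\left(-23\right) 20 Y{\left(b{\left(a{\left(-4 \right)},3 \right)} \right)} = \left(-23\right) 20 \frac{1}{2 \cdot 3 \cdot 6} = - 460 \frac{1}{2 \cdot 18} = - 460 \cdot \frac{1}{2} \cdot \frac{1}{18} = \left(-460\right) \frac{1}{36} = - \frac{115}{9}$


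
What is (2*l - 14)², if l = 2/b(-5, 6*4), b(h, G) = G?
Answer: 6889/36 ≈ 191.36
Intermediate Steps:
l = 1/12 (l = 2/((6*4)) = 2/24 = 2*(1/24) = 1/12 ≈ 0.083333)
(2*l - 14)² = (2*(1/12) - 14)² = (⅙ - 14)² = (-83/6)² = 6889/36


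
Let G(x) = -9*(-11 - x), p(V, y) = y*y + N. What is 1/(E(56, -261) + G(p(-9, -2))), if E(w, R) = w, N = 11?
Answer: 1/290 ≈ 0.0034483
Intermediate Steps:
p(V, y) = 11 + y² (p(V, y) = y*y + 11 = y² + 11 = 11 + y²)
G(x) = 99 + 9*x
1/(E(56, -261) + G(p(-9, -2))) = 1/(56 + (99 + 9*(11 + (-2)²))) = 1/(56 + (99 + 9*(11 + 4))) = 1/(56 + (99 + 9*15)) = 1/(56 + (99 + 135)) = 1/(56 + 234) = 1/290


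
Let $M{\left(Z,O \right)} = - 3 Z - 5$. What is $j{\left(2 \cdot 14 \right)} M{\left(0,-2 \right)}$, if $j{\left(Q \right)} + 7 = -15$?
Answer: $110$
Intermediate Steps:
$j{\left(Q \right)} = -22$ ($j{\left(Q \right)} = -7 - 15 = -22$)
$M{\left(Z,O \right)} = -5 - 3 Z$
$j{\left(2 \cdot 14 \right)} M{\left(0,-2 \right)} = - 22 \left(-5 - 0\right) = - 22 \left(-5 + 0\right) = \left(-22\right) \left(-5\right) = 110$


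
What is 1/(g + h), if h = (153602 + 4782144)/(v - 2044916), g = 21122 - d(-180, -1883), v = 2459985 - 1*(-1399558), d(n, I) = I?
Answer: 1814627/41750429881 ≈ 4.3464e-5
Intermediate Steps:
v = 3859543 (v = 2459985 + 1399558 = 3859543)
g = 23005 (g = 21122 - 1*(-1883) = 21122 + 1883 = 23005)
h = 4935746/1814627 (h = (153602 + 4782144)/(3859543 - 2044916) = 4935746/1814627 ≈ 2.7200)
1/(g + h) = 1/(23005 + 4935746/1814627) = 1/(41750429881/1814627) = 1814627/41750429881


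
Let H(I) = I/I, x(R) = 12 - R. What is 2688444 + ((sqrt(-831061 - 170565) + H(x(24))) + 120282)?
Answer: 2808727 + I*sqrt(1001626) ≈ 2.8087e+6 + 1000.8*I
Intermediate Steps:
H(I) = 1
2688444 + ((sqrt(-831061 - 170565) + H(x(24))) + 120282) = 2688444 + ((sqrt(-831061 - 170565) + 1) + 120282) = 2688444 + ((sqrt(-1001626) + 1) + 120282) = 2688444 + ((I*sqrt(1001626) + 1) + 120282) = 2688444 + ((1 + I*sqrt(1001626)) + 120282) = 2688444 + (120283 + I*sqrt(1001626)) = 2808727 + I*sqrt(1001626)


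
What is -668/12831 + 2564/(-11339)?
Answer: -40473136/145490709 ≈ -0.27818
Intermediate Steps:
-668/12831 + 2564/(-11339) = -668*1/12831 + 2564*(-1/11339) = -668/12831 - 2564/11339 = -40473136/145490709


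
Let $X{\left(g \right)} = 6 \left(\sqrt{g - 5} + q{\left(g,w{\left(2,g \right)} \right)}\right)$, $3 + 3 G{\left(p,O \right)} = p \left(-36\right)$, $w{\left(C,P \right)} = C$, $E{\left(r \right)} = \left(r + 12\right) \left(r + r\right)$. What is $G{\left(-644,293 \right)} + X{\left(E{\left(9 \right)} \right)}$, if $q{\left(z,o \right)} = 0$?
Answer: $7727 + 6 \sqrt{373} \approx 7842.9$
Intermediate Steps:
$E{\left(r \right)} = 2 r \left(12 + r\right)$ ($E{\left(r \right)} = \left(12 + r\right) 2 r = 2 r \left(12 + r\right)$)
$G{\left(p,O \right)} = -1 - 12 p$ ($G{\left(p,O \right)} = -1 + \frac{p \left(-36\right)}{3} = -1 + \frac{\left(-36\right) p}{3} = -1 - 12 p$)
$X{\left(g \right)} = 6 \sqrt{-5 + g}$ ($X{\left(g \right)} = 6 \left(\sqrt{g - 5} + 0\right) = 6 \left(\sqrt{-5 + g} + 0\right) = 6 \sqrt{-5 + g}$)
$G{\left(-644,293 \right)} + X{\left(E{\left(9 \right)} \right)} = \left(-1 - -7728\right) + 6 \sqrt{-5 + 2 \cdot 9 \left(12 + 9\right)} = \left(-1 + 7728\right) + 6 \sqrt{-5 + 2 \cdot 9 \cdot 21} = 7727 + 6 \sqrt{-5 + 378} = 7727 + 6 \sqrt{373}$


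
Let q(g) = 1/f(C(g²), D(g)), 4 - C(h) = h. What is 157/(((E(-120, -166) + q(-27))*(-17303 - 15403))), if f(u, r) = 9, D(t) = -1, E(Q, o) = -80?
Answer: 157/2612846 ≈ 6.0088e-5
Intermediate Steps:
C(h) = 4 - h
q(g) = ⅑ (q(g) = 1/9 = ⅑)
157/(((E(-120, -166) + q(-27))*(-17303 - 15403))) = 157/(((-80 + ⅑)*(-17303 - 15403))) = 157/((-719/9*(-32706))) = 157/2612846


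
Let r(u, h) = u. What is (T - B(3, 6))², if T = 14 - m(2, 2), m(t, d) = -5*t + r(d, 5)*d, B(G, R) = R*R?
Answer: 256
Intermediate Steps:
B(G, R) = R²
m(t, d) = d² - 5*t (m(t, d) = -5*t + d*d = -5*t + d² = d² - 5*t)
T = 20 (T = 14 - (2² - 5*2) = 14 - (4 - 10) = 14 - 1*(-6) = 14 + 6 = 20)
(T - B(3, 6))² = (20 - 1*6²)² = (20 - 1*36)² = (20 - 36)² = (-16)² = 256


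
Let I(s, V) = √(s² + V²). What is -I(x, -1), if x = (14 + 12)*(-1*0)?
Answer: -1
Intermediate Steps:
x = 0 (x = 26*0 = 0)
I(s, V) = √(V² + s²)
-I(x, -1) = -√((-1)² + 0²) = -√(1 + 0) = -√1 = -1*1 = -1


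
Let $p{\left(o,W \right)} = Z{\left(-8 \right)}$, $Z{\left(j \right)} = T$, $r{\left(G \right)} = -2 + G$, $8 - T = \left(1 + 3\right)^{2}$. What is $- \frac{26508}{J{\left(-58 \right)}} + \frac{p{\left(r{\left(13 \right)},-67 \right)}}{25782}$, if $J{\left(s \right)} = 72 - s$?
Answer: $- \frac{170857574}{837915} \approx -203.91$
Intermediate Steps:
$T = -8$ ($T = 8 - \left(1 + 3\right)^{2} = 8 - 4^{2} = 8 - 16 = -8$)
$Z{\left(j \right)} = -8$
$p{\left(o,W \right)} = -8$
$- \frac{26508}{J{\left(-58 \right)}} + \frac{p{\left(r{\left(13 \right)},-67 \right)}}{25782} = - \frac{26508}{72 - -58} - \frac{8}{25782} = - \frac{26508}{72 + 58} - \frac{4}{12891} = - \frac{26508}{130} - \frac{4}{12891} = \left(-26508\right) \frac{1}{130} - \frac{4}{12891} = - \frac{13254}{65} - \frac{4}{12891} = - \frac{170857574}{837915}$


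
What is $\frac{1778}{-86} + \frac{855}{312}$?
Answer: $- \frac{80201}{4472} \approx -17.934$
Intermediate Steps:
$\frac{1778}{-86} + \frac{855}{312} = 1778 \left(- \frac{1}{86}\right) + 855 \cdot \frac{1}{312} = - \frac{889}{43} + \frac{285}{104} = - \frac{80201}{4472}$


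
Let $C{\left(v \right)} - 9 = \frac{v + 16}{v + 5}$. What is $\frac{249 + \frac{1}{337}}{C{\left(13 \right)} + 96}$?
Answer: $\frac{1510452}{646703} \approx 2.3356$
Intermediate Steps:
$C{\left(v \right)} = 9 + \frac{16 + v}{5 + v}$ ($C{\left(v \right)} = 9 + \frac{v + 16}{v + 5} = 9 + \frac{16 + v}{5 + v}$)
$\frac{249 + \frac{1}{337}}{C{\left(13 \right)} + 96} = \frac{249 + \frac{1}{337}}{\frac{61 + 10 \cdot 13}{5 + 13} + 96} = \frac{249 + \frac{1}{337}}{\frac{61 + 130}{18} + 96} = \frac{83914}{337 \left(\frac{1}{18} \cdot 191 + 96\right)} = \frac{83914}{337 \left(\frac{191}{18} + 96\right)} = \frac{83914}{337 \cdot \frac{1919}{18}} = \frac{83914}{337} \cdot \frac{18}{1919} = \frac{1510452}{646703}$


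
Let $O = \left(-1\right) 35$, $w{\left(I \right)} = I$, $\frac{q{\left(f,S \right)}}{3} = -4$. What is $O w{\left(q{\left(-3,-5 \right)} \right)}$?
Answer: $420$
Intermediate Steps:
$q{\left(f,S \right)} = -12$ ($q{\left(f,S \right)} = 3 \left(-4\right) = -12$)
$O = -35$
$O w{\left(q{\left(-3,-5 \right)} \right)} = \left(-35\right) \left(-12\right) = 420$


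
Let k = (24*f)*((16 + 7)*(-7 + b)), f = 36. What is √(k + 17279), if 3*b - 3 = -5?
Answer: I*√135073 ≈ 367.52*I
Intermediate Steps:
b = -⅔ (b = 1 + (⅓)*(-5) = 1 - 5/3 = -⅔ ≈ -0.66667)
k = -152352 (k = (24*36)*((16 + 7)*(-7 - ⅔)) = 864*(23*(-23/3)) = 864*(-529/3) = -152352)
√(k + 17279) = √(-152352 + 17279) = √(-135073) = I*√135073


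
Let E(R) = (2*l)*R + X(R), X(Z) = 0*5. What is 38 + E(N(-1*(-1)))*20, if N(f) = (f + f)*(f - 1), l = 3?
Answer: 38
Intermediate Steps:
X(Z) = 0
N(f) = 2*f*(-1 + f) (N(f) = (2*f)*(-1 + f) = 2*f*(-1 + f))
E(R) = 6*R (E(R) = (2*3)*R + 0 = 6*R + 0 = 6*R)
38 + E(N(-1*(-1)))*20 = 38 + (6*(2*(-1*(-1))*(-1 - 1*(-1))))*20 = 38 + (6*(2*1*(-1 + 1)))*20 = 38 + (6*(2*1*0))*20 = 38 + (6*0)*20 = 38 + 0*20 = 38 + 0 = 38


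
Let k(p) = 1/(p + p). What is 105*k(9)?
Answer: 35/6 ≈ 5.8333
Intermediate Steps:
k(p) = 1/(2*p)
105*k(9) = 105*((½)/9) = 105*((½)*(⅑)) = 105*(1/18) = 35/6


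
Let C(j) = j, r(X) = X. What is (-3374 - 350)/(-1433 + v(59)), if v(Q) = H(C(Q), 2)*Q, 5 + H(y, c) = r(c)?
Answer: 266/115 ≈ 2.3130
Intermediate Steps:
H(y, c) = -5 + c
v(Q) = -3*Q (v(Q) = (-5 + 2)*Q = -3*Q)
(-3374 - 350)/(-1433 + v(59)) = (-3374 - 350)/(-1433 - 3*59) = -3724/(-1433 - 177) = -3724/(-1610) = -3724*(-1/1610) = 266/115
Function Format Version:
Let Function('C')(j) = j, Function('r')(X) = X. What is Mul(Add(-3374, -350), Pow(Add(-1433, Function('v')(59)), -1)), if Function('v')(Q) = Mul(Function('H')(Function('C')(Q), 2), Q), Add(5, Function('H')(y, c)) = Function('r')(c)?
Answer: Rational(266, 115) ≈ 2.3130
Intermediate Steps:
Function('H')(y, c) = Add(-5, c)
Function('v')(Q) = Mul(-3, Q) (Function('v')(Q) = Mul(Add(-5, 2), Q) = Mul(-3, Q))
Mul(Add(-3374, -350), Pow(Add(-1433, Function('v')(59)), -1)) = Mul(Add(-3374, -350), Pow(Add(-1433, Mul(-3, 59)), -1)) = Mul(-3724, Pow(Add(-1433, -177), -1)) = Mul(-3724, Pow(-1610, -1)) = Mul(-3724, Rational(-1, 1610)) = Rational(266, 115)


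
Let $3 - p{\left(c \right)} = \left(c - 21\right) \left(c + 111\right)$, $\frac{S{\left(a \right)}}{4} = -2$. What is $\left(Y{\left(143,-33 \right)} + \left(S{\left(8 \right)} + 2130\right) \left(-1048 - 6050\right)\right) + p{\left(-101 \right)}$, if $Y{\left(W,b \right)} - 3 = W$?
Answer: $-15060587$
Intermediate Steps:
$S{\left(a \right)} = -8$ ($S{\left(a \right)} = 4 \left(-2\right) = -8$)
$Y{\left(W,b \right)} = 3 + W$
$p{\left(c \right)} = 3 - \left(-21 + c\right) \left(111 + c\right)$ ($p{\left(c \right)} = 3 - \left(c - 21\right) \left(c + 111\right) = 3 - \left(-21 + c\right) \left(111 + c\right)$)
$\left(Y{\left(143,-33 \right)} + \left(S{\left(8 \right)} + 2130\right) \left(-1048 - 6050\right)\right) + p{\left(-101 \right)} = \left(\left(3 + 143\right) + \left(-8 + 2130\right) \left(-1048 - 6050\right)\right) - -1223 = \left(146 + 2122 \left(-7098\right)\right) + \left(2334 - 10201 + 9090\right) = \left(146 - 15061956\right) + \left(2334 - 10201 + 9090\right) = -15061810 + 1223 = -15060587$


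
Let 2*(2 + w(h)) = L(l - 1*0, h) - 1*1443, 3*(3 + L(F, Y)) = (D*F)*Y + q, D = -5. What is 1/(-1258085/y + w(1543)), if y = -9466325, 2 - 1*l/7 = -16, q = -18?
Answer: -1893265/308115374278 ≈ -6.1447e-6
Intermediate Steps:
l = 126 (l = 14 - 7*(-16) = 14 + 112 = 126)
L(F, Y) = -9 - 5*F*Y/3 (L(F, Y) = -3 + ((-5*F)*Y - 18)/3 = -3 + (-5*F*Y - 18)/3 = -3 + (-18 - 5*F*Y)/3 = -3 + (-6 - 5*F*Y/3) = -9 - 5*F*Y/3)
w(h) = -728 - 105*h (w(h) = -2 + ((-9 - 5*(126 - 1*0)*h/3) - 1*1443)/2 = -2 + ((-9 - 5*(126 + 0)*h/3) - 1443)/2 = -2 + ((-9 - 5/3*126*h) - 1443)/2 = -2 + ((-9 - 210*h) - 1443)/2 = -2 + (-1452 - 210*h)/2 = -2 + (-726 - 105*h) = -728 - 105*h)
1/(-1258085/y + w(1543)) = 1/(-1258085/(-9466325) + (-728 - 105*1543)) = 1/(-1258085*(-1/9466325) + (-728 - 162015)) = 1/(251617/1893265 - 162743) = 1/(-308115374278/1893265) = -1893265/308115374278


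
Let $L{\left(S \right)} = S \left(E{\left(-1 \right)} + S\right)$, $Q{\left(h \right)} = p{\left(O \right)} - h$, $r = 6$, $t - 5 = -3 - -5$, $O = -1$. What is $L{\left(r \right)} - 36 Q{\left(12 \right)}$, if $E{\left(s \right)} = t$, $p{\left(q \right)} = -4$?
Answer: $654$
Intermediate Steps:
$t = 7$ ($t = 5 - -2 = 5 + \left(-3 + 5\right) = 5 + 2 = 7$)
$E{\left(s \right)} = 7$
$Q{\left(h \right)} = -4 - h$
$L{\left(S \right)} = S \left(7 + S\right)$
$L{\left(r \right)} - 36 Q{\left(12 \right)} = 6 \left(7 + 6\right) - 36 \left(-4 - 12\right) = 6 \cdot 13 - 36 \left(-4 - 12\right) = 78 - -576 = 78 + 576 = 654$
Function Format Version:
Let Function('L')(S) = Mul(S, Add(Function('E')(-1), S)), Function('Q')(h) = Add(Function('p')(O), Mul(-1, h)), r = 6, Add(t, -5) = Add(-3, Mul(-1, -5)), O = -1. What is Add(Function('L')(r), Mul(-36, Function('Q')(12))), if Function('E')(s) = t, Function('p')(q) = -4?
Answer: 654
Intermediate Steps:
t = 7 (t = Add(5, Add(-3, Mul(-1, -5))) = Add(5, Add(-3, 5)) = Add(5, 2) = 7)
Function('E')(s) = 7
Function('Q')(h) = Add(-4, Mul(-1, h))
Function('L')(S) = Mul(S, Add(7, S))
Add(Function('L')(r), Mul(-36, Function('Q')(12))) = Add(Mul(6, Add(7, 6)), Mul(-36, Add(-4, Mul(-1, 12)))) = Add(Mul(6, 13), Mul(-36, Add(-4, -12))) = Add(78, Mul(-36, -16)) = Add(78, 576) = 654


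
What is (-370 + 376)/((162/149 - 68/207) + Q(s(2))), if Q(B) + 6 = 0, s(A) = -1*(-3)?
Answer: -92529/80828 ≈ -1.1448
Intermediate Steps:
s(A) = 3
Q(B) = -6 (Q(B) = -6 + 0 = -6)
(-370 + 376)/((162/149 - 68/207) + Q(s(2))) = (-370 + 376)/((162/149 - 68/207) - 6) = 6/((162*(1/149) - 68*1/207) - 6) = 6/((162/149 - 68/207) - 6) = 6/(23402/30843 - 6) = 6/(-161656/30843) = 6*(-30843/161656) = -92529/80828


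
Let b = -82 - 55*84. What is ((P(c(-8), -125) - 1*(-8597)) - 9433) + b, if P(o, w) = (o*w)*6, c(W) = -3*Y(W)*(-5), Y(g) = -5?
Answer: 50712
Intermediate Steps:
b = -4702 (b = -82 - 4620 = -4702)
c(W) = -75 (c(W) = -3*(-5)*(-5) = 15*(-5) = -75)
P(o, w) = 6*o*w
((P(c(-8), -125) - 1*(-8597)) - 9433) + b = ((6*(-75)*(-125) - 1*(-8597)) - 9433) - 4702 = ((56250 + 8597) - 9433) - 4702 = (64847 - 9433) - 4702 = 55414 - 4702 = 50712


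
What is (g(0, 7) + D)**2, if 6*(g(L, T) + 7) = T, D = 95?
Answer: 286225/36 ≈ 7950.7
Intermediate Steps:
g(L, T) = -7 + T/6
(g(0, 7) + D)**2 = ((-7 + (1/6)*7) + 95)**2 = ((-7 + 7/6) + 95)**2 = (-35/6 + 95)**2 = (535/6)**2 = 286225/36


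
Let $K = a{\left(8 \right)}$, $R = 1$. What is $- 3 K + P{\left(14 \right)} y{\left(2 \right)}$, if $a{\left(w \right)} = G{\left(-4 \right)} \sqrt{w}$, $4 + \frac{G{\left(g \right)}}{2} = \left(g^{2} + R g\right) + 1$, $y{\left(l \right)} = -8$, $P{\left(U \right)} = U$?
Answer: $-112 - 108 \sqrt{2} \approx -264.73$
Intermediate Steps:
$G{\left(g \right)} = -6 + 2 g + 2 g^{2}$ ($G{\left(g \right)} = -8 + 2 \left(\left(g^{2} + 1 g\right) + 1\right) = -8 + 2 \left(\left(g^{2} + g\right) + 1\right) = -8 + 2 \left(\left(g + g^{2}\right) + 1\right) = -8 + 2 \left(1 + g + g^{2}\right) = -8 + \left(2 + 2 g + 2 g^{2}\right) = -6 + 2 g + 2 g^{2}$)
$a{\left(w \right)} = 18 \sqrt{w}$ ($a{\left(w \right)} = \left(-6 + 2 \left(-4\right) + 2 \left(-4\right)^{2}\right) \sqrt{w} = \left(-6 - 8 + 2 \cdot 16\right) \sqrt{w} = \left(-6 - 8 + 32\right) \sqrt{w} = 18 \sqrt{w}$)
$K = 36 \sqrt{2}$ ($K = 18 \sqrt{8} = 18 \cdot 2 \sqrt{2} = 36 \sqrt{2} \approx 50.912$)
$- 3 K + P{\left(14 \right)} y{\left(2 \right)} = - 3 \cdot 36 \sqrt{2} + 14 \left(-8\right) = - 108 \sqrt{2} - 112 = -112 - 108 \sqrt{2}$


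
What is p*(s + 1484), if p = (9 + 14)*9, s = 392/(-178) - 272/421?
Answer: 11487935304/37469 ≈ 3.0660e+5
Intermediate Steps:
s = -106724/37469 (s = 392*(-1/178) - 272*1/421 = -196/89 - 272/421 = -106724/37469 ≈ -2.8483)
p = 207 (p = 23*9 = 207)
p*(s + 1484) = 207*(-106724/37469 + 1484) = 207*(55497272/37469) = 11487935304/37469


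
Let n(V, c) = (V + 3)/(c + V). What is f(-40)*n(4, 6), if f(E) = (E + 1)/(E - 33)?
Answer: 273/730 ≈ 0.37397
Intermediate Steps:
n(V, c) = (3 + V)/(V + c)
f(E) = (1 + E)/(-33 + E)
f(-40)*n(4, 6) = ((1 - 40)/(-33 - 40))*((3 + 4)/(4 + 6)) = (-39/(-73))*(7/10) = (-1/73*(-39))*((⅒)*7) = (39/73)*(7/10) = 273/730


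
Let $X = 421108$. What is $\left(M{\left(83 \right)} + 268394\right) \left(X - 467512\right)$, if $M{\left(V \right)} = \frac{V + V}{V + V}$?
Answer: $-12454601580$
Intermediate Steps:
$M{\left(V \right)} = 1$ ($M{\left(V \right)} = \frac{2 V}{2 V} = 2 V \frac{1}{2 V} = 1$)
$\left(M{\left(83 \right)} + 268394\right) \left(X - 467512\right) = \left(1 + 268394\right) \left(421108 - 467512\right) = 268395 \left(-46404\right) = -12454601580$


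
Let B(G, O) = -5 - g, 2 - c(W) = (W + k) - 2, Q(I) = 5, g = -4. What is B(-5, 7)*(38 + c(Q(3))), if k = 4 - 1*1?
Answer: -34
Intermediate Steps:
k = 3 (k = 4 - 1 = 3)
c(W) = 1 - W (c(W) = 2 - ((W + 3) - 2) = 2 - ((3 + W) - 2) = 2 - (1 + W) = 2 + (-1 - W) = 1 - W)
B(G, O) = -1 (B(G, O) = -5 - 1*(-4) = -5 + 4 = -1)
B(-5, 7)*(38 + c(Q(3))) = -(38 + (1 - 1*5)) = -(38 + (1 - 5)) = -(38 - 4) = -1*34 = -34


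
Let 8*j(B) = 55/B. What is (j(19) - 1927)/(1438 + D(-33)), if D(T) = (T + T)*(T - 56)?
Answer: -292849/1111424 ≈ -0.26349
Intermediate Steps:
D(T) = 2*T*(-56 + T) (D(T) = (2*T)*(-56 + T) = 2*T*(-56 + T))
j(B) = 55/(8*B) (j(B) = (55/B)/8 = 55/(8*B))
(j(19) - 1927)/(1438 + D(-33)) = ((55/8)/19 - 1927)/(1438 + 2*(-33)*(-56 - 33)) = ((55/8)*(1/19) - 1927)/(1438 + 2*(-33)*(-89)) = (55/152 - 1927)/(1438 + 5874) = -292849/152/7312 = -292849/152*1/7312 = -292849/1111424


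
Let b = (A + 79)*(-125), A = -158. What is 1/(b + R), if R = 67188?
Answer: 1/77063 ≈ 1.2976e-5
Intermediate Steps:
b = 9875 (b = (-158 + 79)*(-125) = -79*(-125) = 9875)
1/(b + R) = 1/(9875 + 67188) = 1/77063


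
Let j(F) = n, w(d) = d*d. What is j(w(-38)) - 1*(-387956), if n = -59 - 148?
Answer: 387749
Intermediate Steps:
n = -207
w(d) = d**2
j(F) = -207
j(w(-38)) - 1*(-387956) = -207 - 1*(-387956) = -207 + 387956 = 387749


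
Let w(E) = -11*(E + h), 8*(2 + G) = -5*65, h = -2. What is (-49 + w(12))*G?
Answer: 54219/8 ≈ 6777.4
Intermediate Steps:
G = -341/8 (G = -2 + (-5*65)/8 = -2 + (1/8)*(-325) = -2 - 325/8 = -341/8 ≈ -42.625)
w(E) = 22 - 11*E (w(E) = -11*(E - 2) = -11*(-2 + E) = 22 - 11*E)
(-49 + w(12))*G = (-49 + (22 - 11*12))*(-341/8) = (-49 + (22 - 132))*(-341/8) = (-49 - 110)*(-341/8) = -159*(-341/8) = 54219/8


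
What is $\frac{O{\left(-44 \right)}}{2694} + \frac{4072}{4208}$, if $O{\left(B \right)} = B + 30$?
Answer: $\frac{681941}{708522} \approx 0.96248$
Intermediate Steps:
$O{\left(B \right)} = 30 + B$
$\frac{O{\left(-44 \right)}}{2694} + \frac{4072}{4208} = \frac{30 - 44}{2694} + \frac{4072}{4208} = \left(-14\right) \frac{1}{2694} + 4072 \cdot \frac{1}{4208} = - \frac{7}{1347} + \frac{509}{526} = \frac{681941}{708522}$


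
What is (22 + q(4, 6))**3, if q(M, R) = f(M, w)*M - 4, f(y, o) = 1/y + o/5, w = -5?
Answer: 3375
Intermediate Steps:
f(y, o) = 1/y + o/5 (f(y, o) = 1/y + o*(1/5) = 1/y + o/5)
q(M, R) = -4 + M*(-1 + 1/M) (q(M, R) = (1/M + (1/5)*(-5))*M - 4 = (1/M - 1)*M - 4 = (-1 + 1/M)*M - 4 = M*(-1 + 1/M) - 4 = -4 + M*(-1 + 1/M))
(22 + q(4, 6))**3 = (22 + (-3 - 1*4))**3 = (22 + (-3 - 4))**3 = (22 - 7)**3 = 15**3 = 3375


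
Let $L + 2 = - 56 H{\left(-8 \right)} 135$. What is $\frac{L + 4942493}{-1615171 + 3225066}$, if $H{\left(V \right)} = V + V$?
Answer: $\frac{5063451}{1609895} \approx 3.1452$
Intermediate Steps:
$H{\left(V \right)} = 2 V$
$L = 120958$ ($L = -2 + - 56 \cdot 2 \left(-8\right) 135 = -2 + \left(-56\right) \left(-16\right) 135 = -2 + 896 \cdot 135 = -2 + 120960 = 120958$)
$\frac{L + 4942493}{-1615171 + 3225066} = \frac{120958 + 4942493}{-1615171 + 3225066} = \frac{5063451}{1609895}$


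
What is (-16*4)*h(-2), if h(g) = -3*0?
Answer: 0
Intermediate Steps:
h(g) = 0
(-16*4)*h(-2) = -16*4*0 = -64*0 = 0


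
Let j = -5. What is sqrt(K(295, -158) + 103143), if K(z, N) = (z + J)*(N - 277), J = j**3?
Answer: sqrt(29193) ≈ 170.86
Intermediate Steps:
J = -125 (J = (-5)**3 = -125)
K(z, N) = (-277 + N)*(-125 + z) (K(z, N) = (z - 125)*(N - 277) = (-125 + z)*(-277 + N) = (-277 + N)*(-125 + z))
sqrt(K(295, -158) + 103143) = sqrt((34625 - 277*295 - 125*(-158) - 158*295) + 103143) = sqrt((34625 - 81715 + 19750 - 46610) + 103143) = sqrt(-73950 + 103143) = sqrt(29193)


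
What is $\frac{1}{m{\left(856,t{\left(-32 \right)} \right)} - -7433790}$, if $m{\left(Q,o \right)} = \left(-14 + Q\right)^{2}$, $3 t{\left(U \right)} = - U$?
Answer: $\frac{1}{8142754} \approx 1.2281 \cdot 10^{-7}$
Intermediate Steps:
$t{\left(U \right)} = - \frac{U}{3}$ ($t{\left(U \right)} = \frac{\left(-1\right) U}{3} = - \frac{U}{3}$)
$\frac{1}{m{\left(856,t{\left(-32 \right)} \right)} - -7433790} = \frac{1}{\left(-14 + 856\right)^{2} - -7433790} = \frac{1}{842^{2} + 7433790} = \frac{1}{708964 + 7433790} = \frac{1}{8142754}$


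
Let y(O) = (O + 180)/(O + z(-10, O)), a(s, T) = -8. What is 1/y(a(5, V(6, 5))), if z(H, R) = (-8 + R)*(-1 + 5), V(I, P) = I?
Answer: -18/43 ≈ -0.41860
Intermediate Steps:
z(H, R) = -32 + 4*R (z(H, R) = (-8 + R)*4 = -32 + 4*R)
y(O) = (180 + O)/(-32 + 5*O) (y(O) = (O + 180)/(O + (-32 + 4*O)) = (180 + O)/(-32 + 5*O))
1/y(a(5, V(6, 5))) = 1/((180 - 8)/(-32 + 5*(-8))) = 1/(172/(-32 - 40)) = 1/(172/(-72)) = 1/(-1/72*172) = 1/(-43/18) = -18/43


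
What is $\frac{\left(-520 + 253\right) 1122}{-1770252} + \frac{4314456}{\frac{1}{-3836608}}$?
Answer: $- \frac{443981250941557317}{26822} \approx -1.6553 \cdot 10^{13}$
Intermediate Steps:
$\frac{\left(-520 + 253\right) 1122}{-1770252} + \frac{4314456}{\frac{1}{-3836608}} = \left(-267\right) 1122 \left(- \frac{1}{1770252}\right) + \frac{4314456}{- \frac{1}{3836608}} = \left(-299574\right) \left(- \frac{1}{1770252}\right) + 4314456 \left(-3836608\right) = \frac{4539}{26822} - 16552876405248 = - \frac{443981250941557317}{26822}$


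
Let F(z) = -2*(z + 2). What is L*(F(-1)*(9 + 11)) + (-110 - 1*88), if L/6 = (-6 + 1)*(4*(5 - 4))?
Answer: 4602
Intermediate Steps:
F(z) = -4 - 2*z (F(z) = -2*(2 + z) = -4 - 2*z)
L = -120 (L = 6*((-6 + 1)*(4*(5 - 4))) = 6*(-20) = -120)
L*(F(-1)*(9 + 11)) + (-110 - 1*88) = -120*(-4 - 2*(-1))*(9 + 11) + (-110 - 1*88) = -120*(-4 + 2)*20 + (-110 - 88) = -(-240)*20 - 198 = -120*(-40) - 198 = 4800 - 198 = 4602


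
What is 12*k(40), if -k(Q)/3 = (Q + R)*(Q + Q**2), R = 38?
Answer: -4605120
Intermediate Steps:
k(Q) = -3*(38 + Q)*(Q + Q**2) (k(Q) = -3*(Q + 38)*(Q + Q**2) = -3*(38 + Q)*(Q + Q**2))
12*k(40) = 12*(-3*40*(38 + 40**2 + 39*40)) = 12*(-3*40*(38 + 1600 + 1560)) = 12*(-3*40*3198) = 12*(-383760) = -4605120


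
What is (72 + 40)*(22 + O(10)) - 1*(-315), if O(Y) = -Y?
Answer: 1659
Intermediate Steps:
(72 + 40)*(22 + O(10)) - 1*(-315) = (72 + 40)*(22 - 1*10) - 1*(-315) = 112*(22 - 10) + 315 = 112*12 + 315 = 1344 + 315 = 1659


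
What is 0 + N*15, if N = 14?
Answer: 210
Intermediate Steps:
0 + N*15 = 0 + 14*15 = 0 + 210 = 210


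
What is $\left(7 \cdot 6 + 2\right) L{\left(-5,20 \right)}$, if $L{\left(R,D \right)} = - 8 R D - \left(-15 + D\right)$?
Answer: $34980$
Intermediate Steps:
$L{\left(R,D \right)} = 15 - D - 8 D R$ ($L{\left(R,D \right)} = - 8 D R - \left(-15 + D\right) = 15 - D - 8 D R$)
$\left(7 \cdot 6 + 2\right) L{\left(-5,20 \right)} = \left(7 \cdot 6 + 2\right) \left(15 - 20 - 160 \left(-5\right)\right) = \left(42 + 2\right) \left(15 - 20 + 800\right) = 44 \cdot 795 = 34980$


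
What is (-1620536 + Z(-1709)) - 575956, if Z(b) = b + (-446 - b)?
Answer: -2196938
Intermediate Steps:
Z(b) = -446
(-1620536 + Z(-1709)) - 575956 = (-1620536 - 446) - 575956 = -1620982 - 575956 = -2196938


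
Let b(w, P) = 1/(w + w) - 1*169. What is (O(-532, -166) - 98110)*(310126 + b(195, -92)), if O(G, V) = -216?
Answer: -5942982285653/195 ≈ -3.0477e+10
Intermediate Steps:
b(w, P) = -169 + 1/(2*w) (b(w, P) = 1/(2*w) - 169 = -169 + 1/(2*w))
(O(-532, -166) - 98110)*(310126 + b(195, -92)) = (-216 - 98110)*(310126 + (-169 + (1/2)/195)) = -98326*(310126 + (-169 + (1/2)*(1/195))) = -98326*(310126 + (-169 + 1/390)) = -98326*(310126 - 65909/390) = -98326*120883231/390 = -5942982285653/195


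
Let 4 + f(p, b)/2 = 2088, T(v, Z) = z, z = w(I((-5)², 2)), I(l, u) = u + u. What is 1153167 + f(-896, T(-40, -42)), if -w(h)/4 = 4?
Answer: 1157335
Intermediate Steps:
I(l, u) = 2*u
w(h) = -16 (w(h) = -4*4 = -16)
z = -16
T(v, Z) = -16
f(p, b) = 4168 (f(p, b) = -8 + 2*2088 = -8 + 4176 = 4168)
1153167 + f(-896, T(-40, -42)) = 1153167 + 4168 = 1157335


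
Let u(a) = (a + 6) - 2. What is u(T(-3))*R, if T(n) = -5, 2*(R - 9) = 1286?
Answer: -652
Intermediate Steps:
R = 652 (R = 9 + (1/2)*1286 = 9 + 643 = 652)
u(a) = 4 + a (u(a) = (6 + a) - 2 = 4 + a)
u(T(-3))*R = (4 - 5)*652 = -1*652 = -652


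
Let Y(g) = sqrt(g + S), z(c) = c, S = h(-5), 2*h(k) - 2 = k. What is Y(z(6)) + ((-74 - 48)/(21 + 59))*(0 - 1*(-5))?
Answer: -61/8 + 3*sqrt(2)/2 ≈ -5.5037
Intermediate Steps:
h(k) = 1 + k/2
S = -3/2 (S = 1 + (1/2)*(-5) = 1 - 5/2 = -3/2 ≈ -1.5000)
Y(g) = sqrt(-3/2 + g) (Y(g) = sqrt(g - 3/2) = sqrt(-3/2 + g))
Y(z(6)) + ((-74 - 48)/(21 + 59))*(0 - 1*(-5)) = sqrt(-6 + 4*6)/2 + ((-74 - 48)/(21 + 59))*(0 - 1*(-5)) = sqrt(-6 + 24)/2 + (-122/80)*(0 + 5) = sqrt(18)/2 - 122*1/80*5 = (3*sqrt(2))/2 - 61/40*5 = 3*sqrt(2)/2 - 61/8 = -61/8 + 3*sqrt(2)/2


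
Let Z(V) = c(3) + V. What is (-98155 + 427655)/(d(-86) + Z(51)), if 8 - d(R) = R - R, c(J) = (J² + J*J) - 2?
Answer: 13180/3 ≈ 4393.3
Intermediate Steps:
c(J) = -2 + 2*J² (c(J) = (J² + J²) - 2 = 2*J² - 2 = -2 + 2*J²)
d(R) = 8 (d(R) = 8 - (R - R) = 8 - 1*0 = 8 + 0 = 8)
Z(V) = 16 + V (Z(V) = (-2 + 2*3²) + V = (-2 + 2*9) + V = (-2 + 18) + V = 16 + V)
(-98155 + 427655)/(d(-86) + Z(51)) = (-98155 + 427655)/(8 + (16 + 51)) = 329500/(8 + 67) = 329500/75 = 329500*(1/75) = 13180/3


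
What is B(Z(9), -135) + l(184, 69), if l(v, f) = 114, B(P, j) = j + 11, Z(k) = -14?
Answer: -10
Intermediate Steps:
B(P, j) = 11 + j
B(Z(9), -135) + l(184, 69) = (11 - 135) + 114 = -124 + 114 = -10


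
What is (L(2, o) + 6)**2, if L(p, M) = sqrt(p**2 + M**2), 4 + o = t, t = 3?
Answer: (6 + sqrt(5))**2 ≈ 67.833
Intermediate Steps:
o = -1 (o = -4 + 3 = -1)
L(p, M) = sqrt(M**2 + p**2)
(L(2, o) + 6)**2 = (sqrt((-1)**2 + 2**2) + 6)**2 = (sqrt(1 + 4) + 6)**2 = (sqrt(5) + 6)**2 = (6 + sqrt(5))**2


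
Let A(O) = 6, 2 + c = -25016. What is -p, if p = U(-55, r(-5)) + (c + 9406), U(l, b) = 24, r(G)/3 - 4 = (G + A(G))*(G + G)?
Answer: 15588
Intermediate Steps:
c = -25018 (c = -2 - 25016 = -25018)
r(G) = 12 + 6*G*(6 + G) (r(G) = 12 + 3*((G + 6)*(G + G)) = 12 + 3*((6 + G)*(2*G)) = 12 + 3*(2*G*(6 + G)) = 12 + 6*G*(6 + G))
p = -15588 (p = 24 + (-25018 + 9406) = 24 - 15612 = -15588)
-p = -1*(-15588) = 15588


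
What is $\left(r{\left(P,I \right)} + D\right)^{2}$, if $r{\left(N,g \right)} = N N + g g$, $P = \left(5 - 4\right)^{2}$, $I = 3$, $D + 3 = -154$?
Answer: $21609$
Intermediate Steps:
$D = -157$ ($D = -3 - 154 = -157$)
$P = 1$ ($P = 1^{2} = 1$)
$r{\left(N,g \right)} = N^{2} + g^{2}$
$\left(r{\left(P,I \right)} + D\right)^{2} = \left(\left(1^{2} + 3^{2}\right) - 157\right)^{2} = \left(\left(1 + 9\right) - 157\right)^{2} = \left(10 - 157\right)^{2} = \left(-147\right)^{2} = 21609$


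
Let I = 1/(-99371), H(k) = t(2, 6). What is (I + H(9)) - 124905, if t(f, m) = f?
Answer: -12411736014/99371 ≈ -1.2490e+5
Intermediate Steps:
H(k) = 2
I = -1/99371 ≈ -1.0063e-5
(I + H(9)) - 124905 = (-1/99371 + 2) - 124905 = 198741/99371 - 124905 = -12411736014/99371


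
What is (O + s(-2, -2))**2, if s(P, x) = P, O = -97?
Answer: 9801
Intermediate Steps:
(O + s(-2, -2))**2 = (-97 - 2)**2 = (-99)**2 = 9801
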